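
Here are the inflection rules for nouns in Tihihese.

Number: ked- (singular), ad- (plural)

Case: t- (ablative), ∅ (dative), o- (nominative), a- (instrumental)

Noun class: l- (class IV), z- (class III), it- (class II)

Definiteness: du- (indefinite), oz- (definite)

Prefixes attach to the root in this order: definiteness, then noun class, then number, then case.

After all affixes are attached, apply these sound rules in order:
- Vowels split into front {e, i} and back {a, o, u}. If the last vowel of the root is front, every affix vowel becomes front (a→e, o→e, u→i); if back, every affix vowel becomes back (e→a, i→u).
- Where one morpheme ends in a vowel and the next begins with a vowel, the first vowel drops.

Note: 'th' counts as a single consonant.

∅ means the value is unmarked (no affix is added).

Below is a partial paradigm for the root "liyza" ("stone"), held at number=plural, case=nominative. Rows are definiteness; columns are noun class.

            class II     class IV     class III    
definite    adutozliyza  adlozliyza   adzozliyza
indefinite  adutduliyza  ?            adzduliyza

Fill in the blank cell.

Attach definiteness indefinite du- → duliyza.
Attach noun class class IV l- → lduliyza.
Attach number plural ad- → adlduliyza.
Attach case nominative o- → oadlduliyza.
Vowel harmony: no change.
Apply vowel deletion: oadlduliyza → adlduliyza.

adlduliyza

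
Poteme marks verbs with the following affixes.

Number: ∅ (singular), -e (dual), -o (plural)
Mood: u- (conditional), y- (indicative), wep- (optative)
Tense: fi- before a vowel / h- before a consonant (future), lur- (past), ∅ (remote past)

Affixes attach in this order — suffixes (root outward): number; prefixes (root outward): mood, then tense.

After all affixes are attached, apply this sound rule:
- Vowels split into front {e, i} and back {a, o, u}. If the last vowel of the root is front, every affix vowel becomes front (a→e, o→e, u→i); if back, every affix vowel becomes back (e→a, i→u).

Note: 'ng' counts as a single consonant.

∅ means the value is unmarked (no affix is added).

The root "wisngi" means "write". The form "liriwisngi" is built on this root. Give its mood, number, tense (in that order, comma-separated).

conditional, singular, past

Segment: lur-u-wisngi.
mood: u- → conditional.
number: ∅ → singular.
tense: lur- → past.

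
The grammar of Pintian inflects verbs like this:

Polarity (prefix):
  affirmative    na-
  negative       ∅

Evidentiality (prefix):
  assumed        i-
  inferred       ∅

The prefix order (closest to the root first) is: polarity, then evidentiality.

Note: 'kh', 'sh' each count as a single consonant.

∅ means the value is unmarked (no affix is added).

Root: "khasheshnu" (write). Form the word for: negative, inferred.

polarity = negative: zero marking, form stays khasheshnu.
evidentiality = inferred: zero marking, form stays khasheshnu.

khasheshnu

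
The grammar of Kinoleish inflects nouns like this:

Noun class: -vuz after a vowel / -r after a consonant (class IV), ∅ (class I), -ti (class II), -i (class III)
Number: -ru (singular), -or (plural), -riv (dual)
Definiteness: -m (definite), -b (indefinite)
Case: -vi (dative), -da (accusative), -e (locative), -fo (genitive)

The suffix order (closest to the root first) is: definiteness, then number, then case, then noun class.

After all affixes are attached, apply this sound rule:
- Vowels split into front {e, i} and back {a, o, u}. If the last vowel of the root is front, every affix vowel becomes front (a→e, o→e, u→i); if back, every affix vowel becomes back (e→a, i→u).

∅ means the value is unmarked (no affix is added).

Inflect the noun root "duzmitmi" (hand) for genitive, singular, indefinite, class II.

Attach definiteness indefinite -b → duzmitmib.
Attach number singular -ru → duzmitmibru.
Attach case genitive -fo → duzmitmibrufo.
Attach noun class class II -ti → duzmitmibrufoti.
Apply vowel harmony: duzmitmibrufoti → duzmitmibrifeti.

duzmitmibrifeti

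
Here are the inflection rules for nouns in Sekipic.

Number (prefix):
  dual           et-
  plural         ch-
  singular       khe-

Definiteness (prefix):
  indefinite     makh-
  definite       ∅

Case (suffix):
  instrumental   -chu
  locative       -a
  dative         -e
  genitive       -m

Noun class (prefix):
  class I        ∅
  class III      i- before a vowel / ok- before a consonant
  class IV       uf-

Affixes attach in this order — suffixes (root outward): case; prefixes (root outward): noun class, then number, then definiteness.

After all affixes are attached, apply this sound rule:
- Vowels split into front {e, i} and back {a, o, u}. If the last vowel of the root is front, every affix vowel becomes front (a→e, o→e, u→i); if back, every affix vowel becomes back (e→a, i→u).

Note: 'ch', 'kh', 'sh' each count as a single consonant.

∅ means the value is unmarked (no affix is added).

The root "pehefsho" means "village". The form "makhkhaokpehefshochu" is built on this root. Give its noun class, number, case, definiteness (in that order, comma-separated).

Segment: makh-khe-ok-pehefsho-chu.
noun class: i/ok- → class III.
number: khe- → singular.
case: -chu → instrumental.
definiteness: makh- → indefinite.

class III, singular, instrumental, indefinite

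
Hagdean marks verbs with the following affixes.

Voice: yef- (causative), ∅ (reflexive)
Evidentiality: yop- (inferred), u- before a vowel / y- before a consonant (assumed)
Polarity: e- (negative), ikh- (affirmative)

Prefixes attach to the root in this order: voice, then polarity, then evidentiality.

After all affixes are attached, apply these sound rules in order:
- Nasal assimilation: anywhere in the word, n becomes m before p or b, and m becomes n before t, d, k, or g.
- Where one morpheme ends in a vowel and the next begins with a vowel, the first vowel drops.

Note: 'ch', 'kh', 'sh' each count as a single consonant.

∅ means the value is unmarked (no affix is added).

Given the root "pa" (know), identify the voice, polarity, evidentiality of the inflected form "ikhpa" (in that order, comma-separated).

Segment: u-ikh-pa.
voice: ∅ → reflexive.
polarity: ikh- → affirmative.
evidentiality: u/y- → assumed.

reflexive, affirmative, assumed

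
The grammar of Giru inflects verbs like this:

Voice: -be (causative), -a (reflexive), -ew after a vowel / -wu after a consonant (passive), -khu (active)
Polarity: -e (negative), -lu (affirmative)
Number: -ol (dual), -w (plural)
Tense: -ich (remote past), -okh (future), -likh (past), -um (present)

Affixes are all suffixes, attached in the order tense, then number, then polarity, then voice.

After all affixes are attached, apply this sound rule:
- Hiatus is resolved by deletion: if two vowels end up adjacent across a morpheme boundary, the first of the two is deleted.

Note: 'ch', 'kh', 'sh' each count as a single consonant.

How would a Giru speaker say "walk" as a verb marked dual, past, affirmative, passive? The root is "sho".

Attach tense past -likh → sholikh.
Attach number dual -ol → sholikhol.
Attach polarity affirmative -lu → sholikhollu.
Attach voice passive -ew (after vowel 'u') → sholikholluew.
Apply vowel deletion: sholikholluew → sholikhollew.

sholikhollew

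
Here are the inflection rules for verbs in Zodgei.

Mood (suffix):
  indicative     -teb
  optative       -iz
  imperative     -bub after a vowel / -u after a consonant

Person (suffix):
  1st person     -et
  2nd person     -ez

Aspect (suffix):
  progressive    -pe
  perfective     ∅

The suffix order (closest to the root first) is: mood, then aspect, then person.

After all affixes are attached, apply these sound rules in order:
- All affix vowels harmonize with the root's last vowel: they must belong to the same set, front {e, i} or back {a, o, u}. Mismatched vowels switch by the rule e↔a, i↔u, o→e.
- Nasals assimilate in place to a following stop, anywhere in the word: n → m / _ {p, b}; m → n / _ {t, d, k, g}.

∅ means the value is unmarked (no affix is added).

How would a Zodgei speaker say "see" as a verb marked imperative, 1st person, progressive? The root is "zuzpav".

zuzpavupaat

Attach mood imperative -u (after consonant 'v') → zuzpavu.
Attach aspect progressive -pe → zuzpavupe.
Attach person 1st person -et → zuzpavupeet.
Apply vowel harmony: zuzpavupeet → zuzpavupaat.
Nasal assimilation: no change.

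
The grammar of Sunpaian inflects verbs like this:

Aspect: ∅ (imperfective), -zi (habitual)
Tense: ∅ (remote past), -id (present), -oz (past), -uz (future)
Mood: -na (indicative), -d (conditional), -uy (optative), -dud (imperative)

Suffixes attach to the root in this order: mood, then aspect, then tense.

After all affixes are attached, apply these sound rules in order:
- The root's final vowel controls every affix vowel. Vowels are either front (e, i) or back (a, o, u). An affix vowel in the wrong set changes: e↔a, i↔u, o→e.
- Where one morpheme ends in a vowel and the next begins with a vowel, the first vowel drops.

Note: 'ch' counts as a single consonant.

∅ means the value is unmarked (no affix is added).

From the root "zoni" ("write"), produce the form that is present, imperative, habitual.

zonididzid

Attach mood imperative -dud → zonidud.
Attach aspect habitual -zi → zonidudzi.
Attach tense present -id → zonidudziid.
Apply vowel harmony: zonidudziid → zonididziid.
Apply vowel deletion: zonididziid → zonididzid.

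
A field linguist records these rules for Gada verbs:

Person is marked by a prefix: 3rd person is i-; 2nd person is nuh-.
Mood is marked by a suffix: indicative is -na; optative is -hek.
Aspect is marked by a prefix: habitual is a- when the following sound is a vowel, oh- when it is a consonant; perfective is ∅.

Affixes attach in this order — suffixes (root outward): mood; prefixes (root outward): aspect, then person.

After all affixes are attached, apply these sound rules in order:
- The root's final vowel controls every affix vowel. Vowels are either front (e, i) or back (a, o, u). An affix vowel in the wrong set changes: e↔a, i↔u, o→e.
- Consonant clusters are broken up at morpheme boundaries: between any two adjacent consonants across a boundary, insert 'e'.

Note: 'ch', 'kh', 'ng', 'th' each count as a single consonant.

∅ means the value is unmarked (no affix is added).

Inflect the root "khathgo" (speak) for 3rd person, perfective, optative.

ukhathgohak

aspect = perfective: zero marking, form stays khathgo.
Attach person 3rd person i- → ikhathgo.
Attach mood optative -hek → ikhathgohek.
Apply vowel harmony: ikhathgohek → ukhathgohak.
Epenthesis: no change.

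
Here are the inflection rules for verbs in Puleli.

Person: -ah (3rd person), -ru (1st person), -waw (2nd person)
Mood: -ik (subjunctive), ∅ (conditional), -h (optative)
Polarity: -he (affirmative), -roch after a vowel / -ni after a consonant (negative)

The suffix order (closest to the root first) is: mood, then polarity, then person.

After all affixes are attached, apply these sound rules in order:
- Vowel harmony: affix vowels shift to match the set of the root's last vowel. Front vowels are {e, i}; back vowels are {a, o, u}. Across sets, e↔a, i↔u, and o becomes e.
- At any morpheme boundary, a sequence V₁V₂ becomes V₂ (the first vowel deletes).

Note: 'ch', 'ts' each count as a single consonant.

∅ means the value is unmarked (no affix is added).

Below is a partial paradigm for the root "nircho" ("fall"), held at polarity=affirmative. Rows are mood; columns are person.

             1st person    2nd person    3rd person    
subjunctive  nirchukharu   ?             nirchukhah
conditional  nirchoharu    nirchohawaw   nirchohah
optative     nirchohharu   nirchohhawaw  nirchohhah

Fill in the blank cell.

Attach mood subjunctive -ik → nirchoik.
Attach polarity affirmative -he → nirchoikhe.
Attach person 2nd person -waw → nirchoikhewaw.
Apply vowel harmony: nirchoikhewaw → nirchoukhawaw.
Apply vowel deletion: nirchoukhawaw → nirchukhawaw.

nirchukhawaw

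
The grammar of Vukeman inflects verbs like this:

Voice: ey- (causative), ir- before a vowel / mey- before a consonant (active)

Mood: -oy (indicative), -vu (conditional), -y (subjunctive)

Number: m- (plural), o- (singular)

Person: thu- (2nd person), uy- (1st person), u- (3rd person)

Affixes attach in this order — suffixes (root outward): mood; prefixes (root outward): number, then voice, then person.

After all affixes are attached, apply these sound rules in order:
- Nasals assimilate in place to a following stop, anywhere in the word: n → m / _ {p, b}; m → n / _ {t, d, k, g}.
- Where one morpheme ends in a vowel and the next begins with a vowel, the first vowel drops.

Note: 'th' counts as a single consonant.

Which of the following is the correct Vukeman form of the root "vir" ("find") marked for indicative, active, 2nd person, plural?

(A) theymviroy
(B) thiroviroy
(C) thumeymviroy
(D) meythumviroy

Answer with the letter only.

Attach number plural m- → mvir.
Attach mood indicative -oy → mviroy.
Attach voice active mey- (before consonant 'm') → meymviroy.
Attach person 2nd person thu- → thumeymviroy.
Nasal assimilation: no change.
Vowel deletion: no change.
So the correct form is thumeymviroy, option (C).
(B) thiroviroy is wrong: it uses singular instead of plural for number.
(D) meythumviroy is wrong: it has the affixes in the wrong order.
(A) theymviroy is wrong: it uses causative instead of active for voice.

C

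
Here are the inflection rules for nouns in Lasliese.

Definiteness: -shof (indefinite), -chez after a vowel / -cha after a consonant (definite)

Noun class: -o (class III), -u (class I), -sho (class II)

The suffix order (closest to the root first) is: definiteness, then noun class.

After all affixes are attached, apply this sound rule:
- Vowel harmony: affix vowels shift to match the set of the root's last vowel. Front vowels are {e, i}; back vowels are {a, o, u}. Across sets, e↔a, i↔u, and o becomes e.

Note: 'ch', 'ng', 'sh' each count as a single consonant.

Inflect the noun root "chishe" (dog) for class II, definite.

chishechezshe

Attach definiteness definite -chez (after vowel 'e') → chishechez.
Attach noun class class II -sho → chishechezsho.
Apply vowel harmony: chishechezsho → chishechezshe.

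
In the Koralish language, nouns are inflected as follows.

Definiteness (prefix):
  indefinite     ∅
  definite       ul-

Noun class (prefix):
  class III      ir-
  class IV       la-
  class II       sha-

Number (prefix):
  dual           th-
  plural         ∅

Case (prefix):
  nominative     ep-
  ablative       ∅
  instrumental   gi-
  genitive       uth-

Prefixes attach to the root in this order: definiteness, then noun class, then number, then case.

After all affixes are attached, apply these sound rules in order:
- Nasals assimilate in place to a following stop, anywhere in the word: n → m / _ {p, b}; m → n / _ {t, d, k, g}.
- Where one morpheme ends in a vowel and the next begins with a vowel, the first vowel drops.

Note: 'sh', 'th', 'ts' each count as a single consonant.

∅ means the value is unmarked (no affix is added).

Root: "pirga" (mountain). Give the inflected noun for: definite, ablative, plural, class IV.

lulpirga

Attach definiteness definite ul- → ulpirga.
Attach noun class class IV la- → laulpirga.
number = plural: zero marking, form stays laulpirga.
case = ablative: zero marking, form stays laulpirga.
Nasal assimilation: no change.
Apply vowel deletion: laulpirga → lulpirga.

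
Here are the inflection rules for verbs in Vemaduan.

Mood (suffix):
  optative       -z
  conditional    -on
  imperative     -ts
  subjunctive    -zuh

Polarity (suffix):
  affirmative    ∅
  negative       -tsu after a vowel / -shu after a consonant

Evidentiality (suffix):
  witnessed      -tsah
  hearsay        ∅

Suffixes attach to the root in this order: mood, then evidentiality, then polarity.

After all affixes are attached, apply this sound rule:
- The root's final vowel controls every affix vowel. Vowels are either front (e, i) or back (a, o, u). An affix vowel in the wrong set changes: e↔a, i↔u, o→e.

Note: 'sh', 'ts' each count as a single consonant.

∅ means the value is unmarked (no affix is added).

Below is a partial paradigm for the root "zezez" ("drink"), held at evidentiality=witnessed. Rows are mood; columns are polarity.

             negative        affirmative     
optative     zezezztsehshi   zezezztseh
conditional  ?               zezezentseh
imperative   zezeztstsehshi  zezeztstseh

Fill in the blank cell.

Attach mood conditional -on → zezezon.
Attach evidentiality witnessed -tsah → zezezontsah.
Attach polarity negative -shu (after consonant 'h') → zezezontsahshu.
Apply vowel harmony: zezezontsahshu → zezezentsehshi.

zezezentsehshi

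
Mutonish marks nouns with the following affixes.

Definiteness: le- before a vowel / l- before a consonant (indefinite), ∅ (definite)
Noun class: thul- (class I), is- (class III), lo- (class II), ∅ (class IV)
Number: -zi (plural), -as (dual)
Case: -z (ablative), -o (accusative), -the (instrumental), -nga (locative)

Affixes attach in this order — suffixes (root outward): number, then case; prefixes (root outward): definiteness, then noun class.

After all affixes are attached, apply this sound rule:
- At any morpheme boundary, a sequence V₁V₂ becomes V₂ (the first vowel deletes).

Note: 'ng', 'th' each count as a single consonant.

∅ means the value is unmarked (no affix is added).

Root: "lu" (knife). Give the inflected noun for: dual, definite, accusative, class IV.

definiteness = definite: zero marking, form stays lu.
Attach number dual -as → luas.
Attach case accusative -o → luaso.
noun class = class IV: zero marking, form stays luaso.
Apply vowel deletion: luaso → laso.

laso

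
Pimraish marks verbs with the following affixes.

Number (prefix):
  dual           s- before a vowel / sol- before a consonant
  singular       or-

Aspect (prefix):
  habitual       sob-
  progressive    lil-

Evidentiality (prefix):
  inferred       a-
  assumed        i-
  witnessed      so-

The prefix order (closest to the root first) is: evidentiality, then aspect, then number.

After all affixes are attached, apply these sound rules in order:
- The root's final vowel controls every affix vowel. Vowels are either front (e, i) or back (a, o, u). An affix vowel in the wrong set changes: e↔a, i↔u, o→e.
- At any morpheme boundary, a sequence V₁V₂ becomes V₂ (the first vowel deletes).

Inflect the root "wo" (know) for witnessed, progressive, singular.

Attach evidentiality witnessed so- → sowo.
Attach aspect progressive lil- → lilsowo.
Attach number singular or- → orlilsowo.
Apply vowel harmony: orlilsowo → orlulsowo.
Vowel deletion: no change.

orlulsowo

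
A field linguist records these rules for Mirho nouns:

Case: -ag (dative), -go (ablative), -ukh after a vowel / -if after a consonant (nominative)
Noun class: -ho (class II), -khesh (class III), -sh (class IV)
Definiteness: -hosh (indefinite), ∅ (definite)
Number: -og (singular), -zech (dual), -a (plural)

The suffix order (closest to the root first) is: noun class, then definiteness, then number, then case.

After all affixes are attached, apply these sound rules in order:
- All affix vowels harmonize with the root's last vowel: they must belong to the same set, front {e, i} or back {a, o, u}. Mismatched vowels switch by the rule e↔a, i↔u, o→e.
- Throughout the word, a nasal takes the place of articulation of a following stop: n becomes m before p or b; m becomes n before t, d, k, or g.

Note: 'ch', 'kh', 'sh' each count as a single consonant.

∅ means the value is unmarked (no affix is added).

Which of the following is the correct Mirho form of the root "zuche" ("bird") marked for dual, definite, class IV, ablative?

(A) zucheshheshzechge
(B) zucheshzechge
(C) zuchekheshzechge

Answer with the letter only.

B

Attach noun class class IV -sh → zuchesh.
definiteness = definite: zero marking, form stays zuchesh.
Attach number dual -zech → zucheshzech.
Attach case ablative -go → zucheshzechgo.
Apply vowel harmony: zucheshzechgo → zucheshzechge.
Nasal assimilation: no change.
So the correct form is zucheshzechge, option (B).
(A) zucheshheshzechge is wrong: it uses indefinite instead of definite for definiteness.
(C) zuchekheshzechge is wrong: it uses class III instead of class IV for noun class.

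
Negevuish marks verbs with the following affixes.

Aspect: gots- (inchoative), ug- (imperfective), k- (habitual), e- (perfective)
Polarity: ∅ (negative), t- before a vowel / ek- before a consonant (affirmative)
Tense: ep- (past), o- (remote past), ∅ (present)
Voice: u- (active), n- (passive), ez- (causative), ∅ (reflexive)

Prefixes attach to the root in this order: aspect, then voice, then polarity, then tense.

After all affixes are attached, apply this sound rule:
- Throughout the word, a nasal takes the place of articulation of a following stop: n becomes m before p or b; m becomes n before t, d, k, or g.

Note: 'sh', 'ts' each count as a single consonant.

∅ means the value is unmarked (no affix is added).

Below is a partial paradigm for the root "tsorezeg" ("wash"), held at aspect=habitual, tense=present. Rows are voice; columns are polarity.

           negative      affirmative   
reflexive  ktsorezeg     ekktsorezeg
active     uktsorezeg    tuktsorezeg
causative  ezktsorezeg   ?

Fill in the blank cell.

tezktsorezeg

Attach aspect habitual k- → ktsorezeg.
Attach voice causative ez- → ezktsorezeg.
Attach polarity affirmative t- (before vowel 'e') → tezktsorezeg.
tense = present: zero marking, form stays tezktsorezeg.
Nasal assimilation: no change.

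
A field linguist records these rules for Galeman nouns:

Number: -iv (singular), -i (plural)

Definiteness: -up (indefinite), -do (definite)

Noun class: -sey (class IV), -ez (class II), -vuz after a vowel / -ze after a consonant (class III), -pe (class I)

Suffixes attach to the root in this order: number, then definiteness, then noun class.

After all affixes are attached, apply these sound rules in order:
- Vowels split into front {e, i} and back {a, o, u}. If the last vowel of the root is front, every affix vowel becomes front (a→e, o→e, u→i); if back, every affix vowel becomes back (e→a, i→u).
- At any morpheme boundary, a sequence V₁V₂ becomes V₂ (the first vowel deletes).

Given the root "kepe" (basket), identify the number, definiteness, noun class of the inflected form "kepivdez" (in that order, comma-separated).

singular, definite, class II

Segment: kepe-iv-do-ez.
number: -iv → singular.
definiteness: -do → definite.
noun class: -ez → class II.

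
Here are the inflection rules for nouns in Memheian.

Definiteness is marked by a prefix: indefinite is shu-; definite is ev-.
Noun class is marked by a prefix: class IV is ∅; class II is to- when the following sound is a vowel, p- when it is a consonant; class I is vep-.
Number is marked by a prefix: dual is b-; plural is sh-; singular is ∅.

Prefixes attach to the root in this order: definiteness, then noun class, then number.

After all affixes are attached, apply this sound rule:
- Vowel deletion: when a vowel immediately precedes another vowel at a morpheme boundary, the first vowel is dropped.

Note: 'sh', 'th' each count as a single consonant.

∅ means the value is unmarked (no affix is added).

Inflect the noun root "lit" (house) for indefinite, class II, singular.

pshulit

Attach definiteness indefinite shu- → shulit.
Attach noun class class II p- (before consonant 'sh') → pshulit.
number = singular: zero marking, form stays pshulit.
Vowel deletion: no change.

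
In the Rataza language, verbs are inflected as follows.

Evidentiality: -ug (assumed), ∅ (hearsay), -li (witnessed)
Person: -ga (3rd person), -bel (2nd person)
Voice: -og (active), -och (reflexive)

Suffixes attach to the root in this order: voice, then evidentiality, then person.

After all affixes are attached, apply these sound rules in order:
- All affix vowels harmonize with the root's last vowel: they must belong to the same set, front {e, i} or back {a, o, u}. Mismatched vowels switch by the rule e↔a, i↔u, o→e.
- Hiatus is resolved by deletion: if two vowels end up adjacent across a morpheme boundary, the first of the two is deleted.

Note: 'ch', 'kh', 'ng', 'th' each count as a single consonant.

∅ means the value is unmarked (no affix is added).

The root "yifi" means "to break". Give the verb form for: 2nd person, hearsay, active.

yifegbel

Attach voice active -og → yifiog.
evidentiality = hearsay: zero marking, form stays yifiog.
Attach person 2nd person -bel → yifiogbel.
Apply vowel harmony: yifiogbel → yifiegbel.
Apply vowel deletion: yifiegbel → yifegbel.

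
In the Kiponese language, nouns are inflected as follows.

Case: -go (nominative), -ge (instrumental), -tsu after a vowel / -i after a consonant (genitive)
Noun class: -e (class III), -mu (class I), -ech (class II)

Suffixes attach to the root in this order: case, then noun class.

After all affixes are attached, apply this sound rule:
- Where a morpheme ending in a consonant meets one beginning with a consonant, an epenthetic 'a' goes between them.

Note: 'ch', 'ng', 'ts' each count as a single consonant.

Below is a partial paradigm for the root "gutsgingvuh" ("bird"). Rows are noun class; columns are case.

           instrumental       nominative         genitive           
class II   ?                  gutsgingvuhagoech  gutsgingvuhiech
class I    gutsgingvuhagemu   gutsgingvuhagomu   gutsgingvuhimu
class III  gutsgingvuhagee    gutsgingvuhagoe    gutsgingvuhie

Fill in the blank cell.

gutsgingvuhageech

Attach case instrumental -ge → gutsgingvuhge.
Attach noun class class II -ech → gutsgingvuhgeech.
Apply epenthesis: gutsgingvuhgeech → gutsgingvuhageech.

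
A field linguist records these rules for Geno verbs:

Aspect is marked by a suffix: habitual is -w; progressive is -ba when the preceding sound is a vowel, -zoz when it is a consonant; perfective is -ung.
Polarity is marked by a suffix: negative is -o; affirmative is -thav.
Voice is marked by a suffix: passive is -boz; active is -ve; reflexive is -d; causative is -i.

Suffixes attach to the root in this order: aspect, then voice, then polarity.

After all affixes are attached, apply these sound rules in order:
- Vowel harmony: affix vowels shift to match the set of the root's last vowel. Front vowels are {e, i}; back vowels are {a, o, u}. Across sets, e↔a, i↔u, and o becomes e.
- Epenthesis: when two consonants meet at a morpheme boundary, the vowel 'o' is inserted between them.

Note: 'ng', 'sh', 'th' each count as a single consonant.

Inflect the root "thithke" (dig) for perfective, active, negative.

thithkeingovee

Attach aspect perfective -ung → thithkeung.
Attach voice active -ve → thithkeungve.
Attach polarity negative -o → thithkeungveo.
Apply vowel harmony: thithkeungveo → thithkeingvee.
Apply epenthesis: thithkeingvee → thithkeingovee.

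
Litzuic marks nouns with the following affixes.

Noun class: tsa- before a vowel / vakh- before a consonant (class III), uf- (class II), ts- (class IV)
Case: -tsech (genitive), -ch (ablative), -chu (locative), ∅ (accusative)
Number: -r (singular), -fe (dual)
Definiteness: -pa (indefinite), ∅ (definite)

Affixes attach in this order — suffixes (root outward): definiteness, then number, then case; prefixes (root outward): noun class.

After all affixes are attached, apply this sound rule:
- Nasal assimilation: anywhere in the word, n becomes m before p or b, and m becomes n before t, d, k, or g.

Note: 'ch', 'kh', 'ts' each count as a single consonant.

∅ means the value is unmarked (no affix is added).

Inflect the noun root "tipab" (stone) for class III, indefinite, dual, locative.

vakhtipabpafechu

Attach definiteness indefinite -pa → tipabpa.
Attach noun class class III vakh- (before consonant 't') → vakhtipabpa.
Attach number dual -fe → vakhtipabpafe.
Attach case locative -chu → vakhtipabpafechu.
Nasal assimilation: no change.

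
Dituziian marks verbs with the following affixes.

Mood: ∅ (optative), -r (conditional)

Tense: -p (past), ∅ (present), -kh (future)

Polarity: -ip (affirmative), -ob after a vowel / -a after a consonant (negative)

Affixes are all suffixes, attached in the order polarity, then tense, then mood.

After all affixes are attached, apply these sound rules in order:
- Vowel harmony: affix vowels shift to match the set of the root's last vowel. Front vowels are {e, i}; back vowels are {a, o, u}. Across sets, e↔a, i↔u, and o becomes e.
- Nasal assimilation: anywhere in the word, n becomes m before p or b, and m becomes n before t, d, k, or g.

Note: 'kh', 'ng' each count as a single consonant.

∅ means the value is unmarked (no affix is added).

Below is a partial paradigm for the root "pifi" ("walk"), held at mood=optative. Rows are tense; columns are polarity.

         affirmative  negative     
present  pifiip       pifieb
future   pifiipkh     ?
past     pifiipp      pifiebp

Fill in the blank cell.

Attach polarity negative -ob (after vowel 'i') → pifiob.
Attach tense future -kh → pifiobkh.
mood = optative: zero marking, form stays pifiobkh.
Apply vowel harmony: pifiobkh → pifiebkh.
Nasal assimilation: no change.

pifiebkh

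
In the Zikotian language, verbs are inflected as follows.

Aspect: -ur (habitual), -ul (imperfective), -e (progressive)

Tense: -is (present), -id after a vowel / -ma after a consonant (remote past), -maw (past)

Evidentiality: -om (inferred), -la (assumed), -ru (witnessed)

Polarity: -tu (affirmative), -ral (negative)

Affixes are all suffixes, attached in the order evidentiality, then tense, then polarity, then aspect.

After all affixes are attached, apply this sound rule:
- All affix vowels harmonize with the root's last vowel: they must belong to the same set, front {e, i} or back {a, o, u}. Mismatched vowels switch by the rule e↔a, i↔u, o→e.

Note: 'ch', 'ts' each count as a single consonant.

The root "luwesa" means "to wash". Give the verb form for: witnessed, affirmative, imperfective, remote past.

luwesaruudtuul

Attach evidentiality witnessed -ru → luwesaru.
Attach tense remote past -id (after vowel 'u') → luwesaruid.
Attach polarity affirmative -tu → luwesaruidtu.
Attach aspect imperfective -ul → luwesaruidtuul.
Apply vowel harmony: luwesaruidtuul → luwesaruudtuul.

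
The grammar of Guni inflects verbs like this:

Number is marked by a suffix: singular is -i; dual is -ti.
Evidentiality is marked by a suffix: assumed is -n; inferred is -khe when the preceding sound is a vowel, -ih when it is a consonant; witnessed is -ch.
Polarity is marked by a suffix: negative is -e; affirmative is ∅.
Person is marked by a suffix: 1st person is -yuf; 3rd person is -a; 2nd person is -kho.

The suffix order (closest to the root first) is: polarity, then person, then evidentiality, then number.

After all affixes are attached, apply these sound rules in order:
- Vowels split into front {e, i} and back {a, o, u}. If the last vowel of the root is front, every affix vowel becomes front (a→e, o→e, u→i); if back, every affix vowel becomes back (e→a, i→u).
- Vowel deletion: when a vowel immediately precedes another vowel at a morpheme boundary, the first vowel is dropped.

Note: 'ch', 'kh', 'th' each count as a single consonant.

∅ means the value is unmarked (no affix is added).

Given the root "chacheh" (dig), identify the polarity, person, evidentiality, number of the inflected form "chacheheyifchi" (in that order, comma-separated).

Segment: chacheh-e-yuf-ch-i.
polarity: -e → negative.
person: -yuf → 1st person.
evidentiality: -ch → witnessed.
number: -i → singular.

negative, 1st person, witnessed, singular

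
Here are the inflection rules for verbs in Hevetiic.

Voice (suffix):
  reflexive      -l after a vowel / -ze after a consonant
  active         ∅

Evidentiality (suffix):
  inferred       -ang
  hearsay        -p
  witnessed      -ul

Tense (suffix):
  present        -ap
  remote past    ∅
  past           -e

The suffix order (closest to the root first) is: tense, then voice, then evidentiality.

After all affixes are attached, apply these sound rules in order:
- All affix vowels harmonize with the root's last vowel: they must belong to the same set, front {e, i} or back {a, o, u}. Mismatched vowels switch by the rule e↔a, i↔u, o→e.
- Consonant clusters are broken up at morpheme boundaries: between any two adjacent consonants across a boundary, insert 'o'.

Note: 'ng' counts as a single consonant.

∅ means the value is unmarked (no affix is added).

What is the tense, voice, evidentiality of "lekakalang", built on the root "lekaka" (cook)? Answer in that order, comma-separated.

remote past, reflexive, inferred

Segment: lekaka-l-ang.
tense: ∅ → remote past.
voice: -l/ze → reflexive.
evidentiality: -ang → inferred.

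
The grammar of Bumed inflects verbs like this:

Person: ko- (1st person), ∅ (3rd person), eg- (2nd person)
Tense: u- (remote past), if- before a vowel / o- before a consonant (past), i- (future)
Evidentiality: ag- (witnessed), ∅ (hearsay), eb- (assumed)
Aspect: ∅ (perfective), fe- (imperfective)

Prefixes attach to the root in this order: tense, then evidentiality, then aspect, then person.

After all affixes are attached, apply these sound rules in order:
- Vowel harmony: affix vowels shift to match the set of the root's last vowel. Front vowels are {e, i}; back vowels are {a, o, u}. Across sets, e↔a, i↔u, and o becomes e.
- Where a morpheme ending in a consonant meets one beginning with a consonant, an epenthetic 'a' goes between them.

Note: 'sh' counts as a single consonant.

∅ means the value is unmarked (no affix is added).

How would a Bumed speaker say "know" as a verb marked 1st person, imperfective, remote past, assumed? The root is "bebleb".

Attach tense remote past u- → ubebleb.
Attach evidentiality assumed eb- → ebubebleb.
Attach aspect imperfective fe- → feebubebleb.
Attach person 1st person ko- → kofeebubebleb.
Apply vowel harmony: kofeebubebleb → kefeebibebleb.
Epenthesis: no change.

kefeebibebleb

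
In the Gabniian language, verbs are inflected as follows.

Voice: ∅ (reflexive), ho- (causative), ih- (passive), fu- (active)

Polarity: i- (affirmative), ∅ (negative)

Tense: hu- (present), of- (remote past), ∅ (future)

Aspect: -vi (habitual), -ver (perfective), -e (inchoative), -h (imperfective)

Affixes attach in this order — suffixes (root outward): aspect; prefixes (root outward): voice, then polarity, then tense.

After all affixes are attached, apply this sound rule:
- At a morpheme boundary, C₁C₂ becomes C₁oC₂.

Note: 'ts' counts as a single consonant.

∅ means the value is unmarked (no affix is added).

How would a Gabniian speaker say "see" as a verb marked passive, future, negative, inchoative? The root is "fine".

Attach voice passive ih- → ihfine.
polarity = negative: zero marking, form stays ihfine.
tense = future: zero marking, form stays ihfine.
Attach aspect inchoative -e → ihfinee.
Apply epenthesis: ihfinee → ihofinee.

ihofinee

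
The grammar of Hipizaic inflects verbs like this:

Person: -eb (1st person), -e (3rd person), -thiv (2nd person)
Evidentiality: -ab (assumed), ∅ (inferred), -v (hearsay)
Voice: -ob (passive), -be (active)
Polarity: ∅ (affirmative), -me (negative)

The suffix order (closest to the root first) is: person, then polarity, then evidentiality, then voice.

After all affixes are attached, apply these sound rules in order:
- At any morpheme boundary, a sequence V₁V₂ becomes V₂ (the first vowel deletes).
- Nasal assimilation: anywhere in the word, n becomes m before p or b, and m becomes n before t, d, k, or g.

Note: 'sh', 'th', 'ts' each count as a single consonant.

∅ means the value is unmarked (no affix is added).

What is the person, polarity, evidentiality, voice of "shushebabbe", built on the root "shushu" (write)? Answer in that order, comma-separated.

Segment: shushu-eb-ab-be.
person: -eb → 1st person.
polarity: ∅ → affirmative.
evidentiality: -ab → assumed.
voice: -be → active.

1st person, affirmative, assumed, active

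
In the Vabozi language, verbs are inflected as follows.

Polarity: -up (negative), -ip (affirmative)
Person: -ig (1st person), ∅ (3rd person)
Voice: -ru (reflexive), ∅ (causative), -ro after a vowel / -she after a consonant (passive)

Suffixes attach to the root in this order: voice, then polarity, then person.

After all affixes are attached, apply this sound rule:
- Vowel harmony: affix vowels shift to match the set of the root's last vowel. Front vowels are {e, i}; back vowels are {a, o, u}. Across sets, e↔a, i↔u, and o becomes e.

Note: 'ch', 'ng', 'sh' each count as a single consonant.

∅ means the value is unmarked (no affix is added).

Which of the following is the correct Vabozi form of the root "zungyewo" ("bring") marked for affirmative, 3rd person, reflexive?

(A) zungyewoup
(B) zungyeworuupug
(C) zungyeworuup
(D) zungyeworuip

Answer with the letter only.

C

Attach voice reflexive -ru → zungyeworu.
Attach polarity affirmative -ip → zungyeworuip.
person = 3rd person: zero marking, form stays zungyeworuip.
Apply vowel harmony: zungyeworuip → zungyeworuup.
So the correct form is zungyeworuup, option (C).
(A) zungyewoup is wrong: it uses causative instead of reflexive for voice.
(B) zungyeworuupug is wrong: it uses 1st person instead of 3rd person for person.
(D) zungyeworuip is wrong: it fails to apply the sound rule(s).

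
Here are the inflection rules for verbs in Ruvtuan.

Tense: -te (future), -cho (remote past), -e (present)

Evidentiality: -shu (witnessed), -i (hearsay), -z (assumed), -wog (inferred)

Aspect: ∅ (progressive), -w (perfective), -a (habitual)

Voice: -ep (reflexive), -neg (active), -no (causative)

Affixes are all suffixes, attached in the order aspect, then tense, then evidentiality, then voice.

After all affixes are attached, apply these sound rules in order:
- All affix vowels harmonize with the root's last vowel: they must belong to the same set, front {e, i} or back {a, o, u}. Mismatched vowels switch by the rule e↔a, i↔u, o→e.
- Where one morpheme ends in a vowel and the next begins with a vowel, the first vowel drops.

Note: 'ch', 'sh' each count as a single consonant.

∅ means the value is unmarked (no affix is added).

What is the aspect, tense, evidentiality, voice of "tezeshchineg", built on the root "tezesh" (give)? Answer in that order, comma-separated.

Segment: tezesh-cho-i-neg.
aspect: ∅ → progressive.
tense: -cho → remote past.
evidentiality: -i → hearsay.
voice: -neg → active.

progressive, remote past, hearsay, active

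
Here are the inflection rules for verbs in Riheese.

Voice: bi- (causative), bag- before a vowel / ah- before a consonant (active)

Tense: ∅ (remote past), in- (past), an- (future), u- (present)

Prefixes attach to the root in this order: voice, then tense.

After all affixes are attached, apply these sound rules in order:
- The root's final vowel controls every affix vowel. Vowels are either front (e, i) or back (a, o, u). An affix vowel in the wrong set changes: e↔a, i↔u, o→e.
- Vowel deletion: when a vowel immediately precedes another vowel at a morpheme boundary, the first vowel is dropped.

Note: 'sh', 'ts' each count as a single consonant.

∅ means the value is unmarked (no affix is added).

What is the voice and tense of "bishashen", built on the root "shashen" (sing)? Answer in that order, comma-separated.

Segment: bi-shashen.
voice: bi- → causative.
tense: ∅ → remote past.

causative, remote past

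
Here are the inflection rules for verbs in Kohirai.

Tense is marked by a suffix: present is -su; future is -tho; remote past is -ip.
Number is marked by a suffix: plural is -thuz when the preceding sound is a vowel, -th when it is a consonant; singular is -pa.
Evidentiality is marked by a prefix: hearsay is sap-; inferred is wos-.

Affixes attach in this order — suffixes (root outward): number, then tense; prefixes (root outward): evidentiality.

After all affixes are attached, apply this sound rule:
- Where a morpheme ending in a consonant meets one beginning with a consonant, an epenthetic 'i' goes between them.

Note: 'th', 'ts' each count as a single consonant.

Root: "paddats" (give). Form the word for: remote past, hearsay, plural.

Attach number plural -th (after consonant 'ts') → paddatsth.
Attach tense remote past -ip → paddatsthip.
Attach evidentiality hearsay sap- → sappaddatsthip.
Apply epenthesis: sappaddatsthip → sapipaddatsithip.

sapipaddatsithip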